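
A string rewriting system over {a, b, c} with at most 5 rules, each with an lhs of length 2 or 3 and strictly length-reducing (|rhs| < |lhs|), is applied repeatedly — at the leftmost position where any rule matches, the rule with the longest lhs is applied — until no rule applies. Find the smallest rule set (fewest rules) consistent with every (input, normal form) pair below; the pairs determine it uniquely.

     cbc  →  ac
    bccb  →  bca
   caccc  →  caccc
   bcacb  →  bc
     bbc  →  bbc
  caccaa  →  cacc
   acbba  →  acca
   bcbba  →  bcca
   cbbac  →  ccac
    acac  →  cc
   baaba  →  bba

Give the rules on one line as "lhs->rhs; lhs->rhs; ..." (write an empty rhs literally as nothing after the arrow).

aa->; aca->c; cb->a; cbb->cc

  | cbc => ac
  | bccb => bca
  | caccc
  | bcacb => bcaa => bc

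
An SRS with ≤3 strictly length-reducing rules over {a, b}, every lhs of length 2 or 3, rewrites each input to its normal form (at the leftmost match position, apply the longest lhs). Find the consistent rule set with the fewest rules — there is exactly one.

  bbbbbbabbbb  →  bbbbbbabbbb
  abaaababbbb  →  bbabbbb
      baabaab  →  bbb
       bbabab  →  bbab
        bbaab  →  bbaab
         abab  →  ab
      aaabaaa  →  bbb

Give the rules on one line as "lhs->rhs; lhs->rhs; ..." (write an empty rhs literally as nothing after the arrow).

aaa->b; aba->a

  | bbbbbbabbbb
  | abaaababbbb => aaababbbb => bbabbbb
  | baabaab => baaab => bbb
  | bbabab => bbab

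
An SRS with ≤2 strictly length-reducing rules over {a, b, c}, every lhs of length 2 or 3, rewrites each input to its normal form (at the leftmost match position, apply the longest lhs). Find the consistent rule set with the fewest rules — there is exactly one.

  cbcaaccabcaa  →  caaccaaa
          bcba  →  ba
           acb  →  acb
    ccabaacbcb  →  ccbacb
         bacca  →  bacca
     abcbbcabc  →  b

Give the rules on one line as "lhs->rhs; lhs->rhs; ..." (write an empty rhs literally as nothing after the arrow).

aba->b; bc->

  | cbcaaccabcaa => caaccabcaa => caaccaaa
  | bcba => ba
  | acb
  | ccabaacbcb => ccbacbcb => ccbacb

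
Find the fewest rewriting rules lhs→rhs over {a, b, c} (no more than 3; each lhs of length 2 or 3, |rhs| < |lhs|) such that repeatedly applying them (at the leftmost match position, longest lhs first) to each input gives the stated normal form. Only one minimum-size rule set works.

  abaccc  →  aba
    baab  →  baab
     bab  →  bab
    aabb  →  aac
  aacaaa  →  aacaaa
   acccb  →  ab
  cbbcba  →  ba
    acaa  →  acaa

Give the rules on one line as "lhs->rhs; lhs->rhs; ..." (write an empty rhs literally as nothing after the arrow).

bb->c; ccc->

  | abaccc => aba
  | baab
  | bab
  | aabb => aac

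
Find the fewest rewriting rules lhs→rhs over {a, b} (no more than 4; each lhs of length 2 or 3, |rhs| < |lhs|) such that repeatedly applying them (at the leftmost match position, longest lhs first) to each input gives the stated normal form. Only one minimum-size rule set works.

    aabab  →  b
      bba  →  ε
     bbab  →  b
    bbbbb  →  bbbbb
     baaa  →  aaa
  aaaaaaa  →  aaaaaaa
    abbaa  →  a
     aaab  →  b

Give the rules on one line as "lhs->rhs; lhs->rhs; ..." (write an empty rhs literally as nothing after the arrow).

ab->b; ba->a; bba->

  | aabab => abab => bab => ab => b
  | bba => ε
  | bbab => b
  | bbbbb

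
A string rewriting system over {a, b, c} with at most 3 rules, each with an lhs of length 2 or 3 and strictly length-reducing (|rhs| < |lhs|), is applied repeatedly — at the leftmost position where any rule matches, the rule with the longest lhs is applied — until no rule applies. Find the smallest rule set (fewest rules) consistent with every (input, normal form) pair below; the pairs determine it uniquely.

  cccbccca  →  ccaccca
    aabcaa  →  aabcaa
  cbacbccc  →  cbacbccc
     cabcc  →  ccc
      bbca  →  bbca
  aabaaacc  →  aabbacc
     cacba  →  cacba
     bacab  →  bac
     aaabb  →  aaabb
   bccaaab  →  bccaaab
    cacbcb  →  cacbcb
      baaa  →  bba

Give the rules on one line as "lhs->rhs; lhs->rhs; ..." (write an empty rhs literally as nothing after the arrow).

  | cccbccca => ccaccca
  | aabcaa
  | cbacbccc
  | cabcc => ccc

baa->bb; cab->c; ccb->ca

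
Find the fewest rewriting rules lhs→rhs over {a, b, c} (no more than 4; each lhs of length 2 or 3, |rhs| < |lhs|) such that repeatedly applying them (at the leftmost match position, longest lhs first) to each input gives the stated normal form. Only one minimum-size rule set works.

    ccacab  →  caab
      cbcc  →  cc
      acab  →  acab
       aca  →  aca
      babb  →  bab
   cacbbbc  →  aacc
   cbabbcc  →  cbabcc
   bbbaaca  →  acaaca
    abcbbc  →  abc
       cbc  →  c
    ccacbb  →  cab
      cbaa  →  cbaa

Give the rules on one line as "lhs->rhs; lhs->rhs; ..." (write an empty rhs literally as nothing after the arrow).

bb->b; bbb->ac; cac->a; cbc->c

  | ccacab => caab
  | cbcc => cc
  | acab
  | aca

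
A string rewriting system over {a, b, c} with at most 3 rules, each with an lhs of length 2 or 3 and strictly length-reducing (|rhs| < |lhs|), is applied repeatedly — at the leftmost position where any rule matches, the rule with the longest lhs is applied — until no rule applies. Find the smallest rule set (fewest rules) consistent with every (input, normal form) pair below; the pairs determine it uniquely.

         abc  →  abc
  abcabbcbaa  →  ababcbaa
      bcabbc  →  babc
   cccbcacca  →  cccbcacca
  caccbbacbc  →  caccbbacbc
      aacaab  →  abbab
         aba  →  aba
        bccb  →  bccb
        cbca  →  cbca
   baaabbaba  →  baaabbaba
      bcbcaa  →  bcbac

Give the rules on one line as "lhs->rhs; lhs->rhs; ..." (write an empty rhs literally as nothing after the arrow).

  | abc
  | abcabbcbaa => ababcbaa
  | bcabbc => babc
  | cccbcacca

aca->bb; caa->ac; cab->a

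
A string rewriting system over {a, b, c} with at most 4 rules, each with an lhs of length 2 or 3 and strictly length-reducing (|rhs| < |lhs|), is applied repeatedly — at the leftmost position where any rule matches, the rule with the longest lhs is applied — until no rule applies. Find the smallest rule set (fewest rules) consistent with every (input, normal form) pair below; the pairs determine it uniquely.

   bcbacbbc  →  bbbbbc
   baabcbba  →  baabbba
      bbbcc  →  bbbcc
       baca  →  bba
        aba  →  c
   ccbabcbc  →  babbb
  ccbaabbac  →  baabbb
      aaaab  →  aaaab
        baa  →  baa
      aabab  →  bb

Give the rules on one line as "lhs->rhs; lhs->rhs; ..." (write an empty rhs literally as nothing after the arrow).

aba->c; ac->b; cb->b; cbc->bb

  | bcbacbbc => bbacbbc => bbbbbc
  | baabcbba => baabbba
  | bbbcc
  | baca => bba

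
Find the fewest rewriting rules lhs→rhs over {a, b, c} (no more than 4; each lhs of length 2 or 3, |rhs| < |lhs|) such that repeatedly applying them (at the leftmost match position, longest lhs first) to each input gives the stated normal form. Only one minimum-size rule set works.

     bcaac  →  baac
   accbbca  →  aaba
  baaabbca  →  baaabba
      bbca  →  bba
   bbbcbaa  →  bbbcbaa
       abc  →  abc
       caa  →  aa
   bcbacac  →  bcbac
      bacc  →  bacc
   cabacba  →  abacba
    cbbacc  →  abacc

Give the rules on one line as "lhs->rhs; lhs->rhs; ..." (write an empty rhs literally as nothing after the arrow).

  | bcaac => baac
  | accbbca => acabca => aabca => aaba
  | baaabbca => baaabba
  | bbca => bba

ca->a; cac->c; cbb->ab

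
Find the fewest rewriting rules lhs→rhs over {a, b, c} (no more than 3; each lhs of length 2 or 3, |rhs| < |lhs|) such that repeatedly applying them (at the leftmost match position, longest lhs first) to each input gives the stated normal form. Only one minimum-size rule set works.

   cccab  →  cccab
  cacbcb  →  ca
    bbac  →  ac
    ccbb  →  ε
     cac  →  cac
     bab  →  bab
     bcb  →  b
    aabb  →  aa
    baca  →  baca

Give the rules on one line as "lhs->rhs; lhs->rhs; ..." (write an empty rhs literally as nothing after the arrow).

  | cccab
  | cacbcb => cacb => ca
  | bbac => ac
  | ccbb => cb => ε

bb->; cb->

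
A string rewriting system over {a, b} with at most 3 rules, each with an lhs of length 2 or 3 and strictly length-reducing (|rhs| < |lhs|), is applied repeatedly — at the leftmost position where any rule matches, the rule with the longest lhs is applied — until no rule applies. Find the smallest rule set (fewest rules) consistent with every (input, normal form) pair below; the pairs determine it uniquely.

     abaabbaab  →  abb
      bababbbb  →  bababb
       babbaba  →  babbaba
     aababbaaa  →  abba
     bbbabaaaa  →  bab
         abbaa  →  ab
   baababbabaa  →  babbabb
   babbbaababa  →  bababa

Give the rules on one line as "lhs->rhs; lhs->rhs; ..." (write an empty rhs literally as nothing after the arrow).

aab->a; baa->bb; bbb->b

  | abaabbaab => abbbbaab => abbaab => abbbb => abb
  | bababbbb => bababb
  | babbaba
  | aababbaaa => aabbaaa => abaaa => abba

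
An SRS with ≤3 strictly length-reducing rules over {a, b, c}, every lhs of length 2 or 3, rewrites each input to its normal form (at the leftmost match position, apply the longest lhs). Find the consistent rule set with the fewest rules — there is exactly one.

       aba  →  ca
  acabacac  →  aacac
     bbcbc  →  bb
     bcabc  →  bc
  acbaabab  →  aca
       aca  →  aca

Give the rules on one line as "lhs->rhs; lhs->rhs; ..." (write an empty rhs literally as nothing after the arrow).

  | aba => ca
  | acabacac => accacac => aacac
  | bbcbc => bbcc => bb
  | bcabc => bccc => bc

ab->c; cb->c; cc->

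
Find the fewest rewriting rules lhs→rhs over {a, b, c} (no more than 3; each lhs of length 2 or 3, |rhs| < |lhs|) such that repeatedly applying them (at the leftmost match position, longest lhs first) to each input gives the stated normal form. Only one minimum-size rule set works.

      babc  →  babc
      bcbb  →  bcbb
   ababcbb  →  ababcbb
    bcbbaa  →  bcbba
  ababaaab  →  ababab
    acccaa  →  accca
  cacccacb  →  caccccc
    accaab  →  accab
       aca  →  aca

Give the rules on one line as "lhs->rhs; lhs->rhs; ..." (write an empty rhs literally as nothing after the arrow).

  | babc
  | bcbb
  | ababcbb
  | bcbbaa => bcbba

aa->a; acb->cc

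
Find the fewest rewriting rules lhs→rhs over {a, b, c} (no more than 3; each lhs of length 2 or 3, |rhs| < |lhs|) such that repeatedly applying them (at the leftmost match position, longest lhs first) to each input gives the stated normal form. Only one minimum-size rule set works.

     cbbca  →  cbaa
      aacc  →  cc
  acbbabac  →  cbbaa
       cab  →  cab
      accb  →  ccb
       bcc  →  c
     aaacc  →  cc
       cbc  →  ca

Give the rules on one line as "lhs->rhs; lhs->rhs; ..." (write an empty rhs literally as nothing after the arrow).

  | cbbca => cbaa
  | aacc => acc => cc
  | acbbabac => cbbabac => cbbabc => cbbaa
  | cab

ac->c; bc->a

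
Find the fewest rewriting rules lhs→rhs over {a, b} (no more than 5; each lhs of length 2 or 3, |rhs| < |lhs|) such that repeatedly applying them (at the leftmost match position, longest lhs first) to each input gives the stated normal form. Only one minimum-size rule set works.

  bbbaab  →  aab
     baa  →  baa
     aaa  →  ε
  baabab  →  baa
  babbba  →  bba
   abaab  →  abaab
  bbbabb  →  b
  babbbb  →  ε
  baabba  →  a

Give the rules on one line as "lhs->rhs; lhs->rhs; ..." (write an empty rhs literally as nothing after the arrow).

  | bbbaab => aab
  | baa
  | aaa => ε
  | baabab => baa

aaa->; abb->b; bab->; bbb->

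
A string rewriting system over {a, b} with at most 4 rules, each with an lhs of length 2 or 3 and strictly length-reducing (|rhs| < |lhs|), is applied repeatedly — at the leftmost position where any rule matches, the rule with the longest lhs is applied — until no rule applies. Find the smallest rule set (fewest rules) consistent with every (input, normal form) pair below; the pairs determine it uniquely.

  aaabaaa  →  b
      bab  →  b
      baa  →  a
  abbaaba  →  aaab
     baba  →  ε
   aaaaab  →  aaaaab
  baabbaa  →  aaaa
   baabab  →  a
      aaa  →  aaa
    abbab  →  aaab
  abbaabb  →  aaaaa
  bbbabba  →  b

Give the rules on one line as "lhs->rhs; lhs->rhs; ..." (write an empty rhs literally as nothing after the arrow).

aba->b; ba->; bb->a

  | aaabaaa => aabaa => aba => b
  | bab => b
  | baa => a
  | abbaaba => aaaaba => aaab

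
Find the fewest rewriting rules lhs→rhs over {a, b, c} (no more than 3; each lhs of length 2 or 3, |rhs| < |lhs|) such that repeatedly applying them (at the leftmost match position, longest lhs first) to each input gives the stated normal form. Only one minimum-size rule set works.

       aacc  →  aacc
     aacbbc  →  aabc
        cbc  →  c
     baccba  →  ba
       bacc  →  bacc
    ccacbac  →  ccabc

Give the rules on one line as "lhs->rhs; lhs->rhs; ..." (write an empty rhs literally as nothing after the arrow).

  | aacc
  | aacbbc => aabc
  | cbc => c
  | baccba => bacb => ba

cb->; cba->b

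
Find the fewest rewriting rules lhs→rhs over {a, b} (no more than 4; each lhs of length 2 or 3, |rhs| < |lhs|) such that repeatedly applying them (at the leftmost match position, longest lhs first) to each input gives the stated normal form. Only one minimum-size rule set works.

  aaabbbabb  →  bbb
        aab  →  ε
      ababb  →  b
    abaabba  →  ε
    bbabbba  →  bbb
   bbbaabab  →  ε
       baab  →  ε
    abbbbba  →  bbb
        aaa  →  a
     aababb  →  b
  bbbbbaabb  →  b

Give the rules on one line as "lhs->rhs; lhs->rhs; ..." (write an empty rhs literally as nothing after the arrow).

aa->a; ab->; ba->; baa->aa

  | aaabbbabb => aabbbabb => abbbabb => bbabb => bbb
  | aab => ab => ε
  | ababb => abb => b
  | abaabba => aabba => abba => ba => ε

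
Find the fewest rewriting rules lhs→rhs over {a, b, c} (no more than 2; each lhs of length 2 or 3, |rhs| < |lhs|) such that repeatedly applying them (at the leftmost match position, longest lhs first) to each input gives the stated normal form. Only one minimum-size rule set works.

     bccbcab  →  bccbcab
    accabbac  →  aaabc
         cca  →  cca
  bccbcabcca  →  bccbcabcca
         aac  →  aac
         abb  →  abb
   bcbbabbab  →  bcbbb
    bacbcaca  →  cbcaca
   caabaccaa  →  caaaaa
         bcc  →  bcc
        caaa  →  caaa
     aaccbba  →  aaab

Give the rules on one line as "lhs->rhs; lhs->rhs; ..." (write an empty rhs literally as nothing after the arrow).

acc->aa; ba->

  | bccbcab
  | accabbac => aaabbac => aaabc
  | cca
  | bccbcabcca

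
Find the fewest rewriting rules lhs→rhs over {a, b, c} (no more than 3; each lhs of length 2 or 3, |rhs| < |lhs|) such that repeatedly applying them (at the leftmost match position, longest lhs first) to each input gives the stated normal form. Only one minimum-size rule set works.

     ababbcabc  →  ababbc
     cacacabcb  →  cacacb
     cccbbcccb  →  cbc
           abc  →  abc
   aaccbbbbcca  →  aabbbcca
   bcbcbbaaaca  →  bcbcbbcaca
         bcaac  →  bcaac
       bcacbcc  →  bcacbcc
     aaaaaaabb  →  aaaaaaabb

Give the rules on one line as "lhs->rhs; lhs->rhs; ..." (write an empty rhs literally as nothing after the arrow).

baa->bc; cab->; ccb->

  | ababbcabc => ababbc
  | cacacabcb => cacacb
  | cccbbcccb => cbcccb => cbc
  | abc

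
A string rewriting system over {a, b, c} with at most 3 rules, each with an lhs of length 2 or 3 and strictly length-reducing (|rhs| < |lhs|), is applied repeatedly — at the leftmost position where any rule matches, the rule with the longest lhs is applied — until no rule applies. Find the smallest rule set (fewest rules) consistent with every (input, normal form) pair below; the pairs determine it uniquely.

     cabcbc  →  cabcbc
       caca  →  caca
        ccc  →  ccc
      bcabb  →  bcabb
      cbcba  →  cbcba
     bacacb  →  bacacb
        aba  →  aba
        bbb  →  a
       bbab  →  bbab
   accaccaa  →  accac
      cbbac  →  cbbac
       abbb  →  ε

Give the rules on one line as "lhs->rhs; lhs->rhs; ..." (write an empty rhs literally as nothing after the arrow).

aa->; bbb->a; caa->

  | cabcbc
  | caca
  | ccc
  | bcabb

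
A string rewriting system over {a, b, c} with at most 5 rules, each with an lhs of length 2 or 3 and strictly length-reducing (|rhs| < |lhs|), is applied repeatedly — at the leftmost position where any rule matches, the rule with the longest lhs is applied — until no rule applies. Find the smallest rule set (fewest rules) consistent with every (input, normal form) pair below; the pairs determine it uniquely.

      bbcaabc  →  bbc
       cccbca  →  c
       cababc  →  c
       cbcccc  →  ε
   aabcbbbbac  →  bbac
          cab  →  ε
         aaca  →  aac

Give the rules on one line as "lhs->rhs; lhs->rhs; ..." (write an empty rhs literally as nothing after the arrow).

ab->; ca->c; cb->; cc->

  | bbcaabc => bbcabc => bbcbc => bbc
  | cccbca => cbca => ca => c
  | cababc => cbabc => abc => c
  | cbcccc => cccc => cc => ε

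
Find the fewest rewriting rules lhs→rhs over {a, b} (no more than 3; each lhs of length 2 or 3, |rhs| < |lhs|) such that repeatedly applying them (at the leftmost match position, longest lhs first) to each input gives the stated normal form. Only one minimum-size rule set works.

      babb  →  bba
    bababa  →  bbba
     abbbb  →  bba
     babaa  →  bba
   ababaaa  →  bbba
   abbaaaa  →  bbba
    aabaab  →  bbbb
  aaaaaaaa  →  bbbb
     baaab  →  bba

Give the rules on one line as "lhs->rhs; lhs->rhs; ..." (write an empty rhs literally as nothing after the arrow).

  | babb => bba
  | bababa => baaba => bbba
  | abbbb => babb => bba
  | babaa => baaa => bba

aa->b; ab->a; abb->ba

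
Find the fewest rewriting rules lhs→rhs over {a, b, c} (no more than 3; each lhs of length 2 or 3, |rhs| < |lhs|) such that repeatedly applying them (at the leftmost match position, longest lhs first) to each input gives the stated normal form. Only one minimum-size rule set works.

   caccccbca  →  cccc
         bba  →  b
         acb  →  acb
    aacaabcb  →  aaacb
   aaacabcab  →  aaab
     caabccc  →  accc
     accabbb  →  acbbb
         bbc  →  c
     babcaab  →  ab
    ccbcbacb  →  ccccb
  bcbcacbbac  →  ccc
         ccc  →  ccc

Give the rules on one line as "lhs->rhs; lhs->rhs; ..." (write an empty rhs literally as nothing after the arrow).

  | caccccbca => ccccbca => ccccca => cccc
  | bba => b
  | acb
  | aacaabcb => aaabcb => aaacb

ba->; bc->c; ca->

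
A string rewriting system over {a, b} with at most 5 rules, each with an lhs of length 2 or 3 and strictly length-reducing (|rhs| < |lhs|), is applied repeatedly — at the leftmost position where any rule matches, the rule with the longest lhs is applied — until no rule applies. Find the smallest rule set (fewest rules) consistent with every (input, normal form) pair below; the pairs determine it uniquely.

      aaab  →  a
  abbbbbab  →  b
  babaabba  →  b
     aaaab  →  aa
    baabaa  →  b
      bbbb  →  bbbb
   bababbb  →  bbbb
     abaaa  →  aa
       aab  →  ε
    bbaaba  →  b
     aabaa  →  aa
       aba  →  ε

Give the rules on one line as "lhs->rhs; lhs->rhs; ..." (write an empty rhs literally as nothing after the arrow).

aab->; aba->; ba->b; bba->ba

  | aaab => a
  | abbbbbab => abbbbab => abbbab => abbab => abab => b
  | babaabba => bbaabba => baabba => babba => bbba => bba => ba => b
  | aaaab => aa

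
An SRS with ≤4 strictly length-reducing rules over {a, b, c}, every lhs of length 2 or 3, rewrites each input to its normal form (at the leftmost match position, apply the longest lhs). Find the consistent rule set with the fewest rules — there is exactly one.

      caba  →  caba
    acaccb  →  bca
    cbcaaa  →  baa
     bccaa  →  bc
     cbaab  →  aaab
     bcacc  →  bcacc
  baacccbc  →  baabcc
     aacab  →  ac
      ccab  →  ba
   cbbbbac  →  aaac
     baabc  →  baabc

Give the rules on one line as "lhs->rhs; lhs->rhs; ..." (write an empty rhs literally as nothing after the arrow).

  | caba
  | acaccb => bccb => bca
  | cbcaaa => acaaa => baa
  | bccaa => bbca => cca => bc

aca->b; bb->c; cb->a; cca->bc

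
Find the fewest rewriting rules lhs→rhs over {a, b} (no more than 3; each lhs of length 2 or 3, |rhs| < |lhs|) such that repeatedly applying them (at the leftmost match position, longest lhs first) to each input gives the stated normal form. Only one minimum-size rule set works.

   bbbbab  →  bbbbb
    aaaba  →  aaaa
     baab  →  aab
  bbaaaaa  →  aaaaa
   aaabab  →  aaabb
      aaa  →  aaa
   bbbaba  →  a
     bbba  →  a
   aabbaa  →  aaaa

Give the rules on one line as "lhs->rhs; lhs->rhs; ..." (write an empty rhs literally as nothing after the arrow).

  | bbbbab => bbbbb
  | aaaba => aaaa
  | baab => aab
  | bbaaaaa => baaaaa => aaaaa

ba->a; bab->bb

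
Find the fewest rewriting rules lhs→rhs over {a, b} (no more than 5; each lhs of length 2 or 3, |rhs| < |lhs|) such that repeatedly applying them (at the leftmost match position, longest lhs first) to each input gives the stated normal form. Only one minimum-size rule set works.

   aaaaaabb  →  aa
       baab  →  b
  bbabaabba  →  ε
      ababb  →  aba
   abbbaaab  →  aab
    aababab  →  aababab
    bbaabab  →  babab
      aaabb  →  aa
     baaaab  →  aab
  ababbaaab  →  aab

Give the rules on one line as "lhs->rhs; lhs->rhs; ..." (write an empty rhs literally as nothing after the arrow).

  | aaaaaabb => aaaaabb => aaaabb => aaabb => aabb => aa
  | baab => b
  | bbabaabba => bbaabba => babba => baa => ε
  | ababb => aba

aaa->aa; abb->a; baa->; bba->b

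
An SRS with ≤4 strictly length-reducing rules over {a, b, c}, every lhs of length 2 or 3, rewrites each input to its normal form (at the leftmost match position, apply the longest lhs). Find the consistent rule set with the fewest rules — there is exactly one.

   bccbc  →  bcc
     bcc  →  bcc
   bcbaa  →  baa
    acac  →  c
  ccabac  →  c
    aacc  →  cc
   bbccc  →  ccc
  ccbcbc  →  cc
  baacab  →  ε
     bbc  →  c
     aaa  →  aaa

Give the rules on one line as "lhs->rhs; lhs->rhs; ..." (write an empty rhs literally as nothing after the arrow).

  | bccbc => bcc
  | bcc
  | bcbaa => baa
  | acac => cac => c

ac->c; bb->; ca->; cb->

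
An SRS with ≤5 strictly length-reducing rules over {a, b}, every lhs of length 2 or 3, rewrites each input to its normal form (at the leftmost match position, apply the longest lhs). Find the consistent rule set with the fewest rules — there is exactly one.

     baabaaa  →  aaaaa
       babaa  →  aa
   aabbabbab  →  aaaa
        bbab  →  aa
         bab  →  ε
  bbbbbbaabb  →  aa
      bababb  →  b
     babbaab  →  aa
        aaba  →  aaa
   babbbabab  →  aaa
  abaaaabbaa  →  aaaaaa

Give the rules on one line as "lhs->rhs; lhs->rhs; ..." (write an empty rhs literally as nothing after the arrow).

aab->aa; ab->; ba->a; bb->a

  | baabaaa => aabaaa => aaaaa
  | babaa => abaa => aa
  | aabbabbab => aababbab => aaabbab => aaabab => aaaab => aaaa
  | bbab => aab => aa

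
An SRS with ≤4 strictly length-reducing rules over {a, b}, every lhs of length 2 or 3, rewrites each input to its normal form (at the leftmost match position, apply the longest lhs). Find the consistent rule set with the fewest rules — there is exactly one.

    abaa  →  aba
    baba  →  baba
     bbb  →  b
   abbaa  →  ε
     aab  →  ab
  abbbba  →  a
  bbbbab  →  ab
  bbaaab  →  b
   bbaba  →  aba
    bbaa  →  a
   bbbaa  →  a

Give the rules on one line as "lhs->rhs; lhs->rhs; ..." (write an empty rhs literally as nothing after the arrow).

  | abaa => aba
  | baba
  | bbb => bb => b
  | abbaa => aaa => ε

aa->a; aaa->; bb->b; bba->a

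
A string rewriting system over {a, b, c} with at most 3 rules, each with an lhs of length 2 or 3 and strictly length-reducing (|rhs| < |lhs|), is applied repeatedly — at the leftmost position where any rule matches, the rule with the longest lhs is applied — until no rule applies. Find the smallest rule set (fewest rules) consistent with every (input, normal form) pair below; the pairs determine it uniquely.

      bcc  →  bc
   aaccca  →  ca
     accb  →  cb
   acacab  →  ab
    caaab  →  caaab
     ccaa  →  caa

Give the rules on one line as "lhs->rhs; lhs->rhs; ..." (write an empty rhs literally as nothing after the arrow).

  | bcc => bc
  | aaccca => acca => ca
  | accb => cb
  | acacab => acab => ab

ac->; cc->c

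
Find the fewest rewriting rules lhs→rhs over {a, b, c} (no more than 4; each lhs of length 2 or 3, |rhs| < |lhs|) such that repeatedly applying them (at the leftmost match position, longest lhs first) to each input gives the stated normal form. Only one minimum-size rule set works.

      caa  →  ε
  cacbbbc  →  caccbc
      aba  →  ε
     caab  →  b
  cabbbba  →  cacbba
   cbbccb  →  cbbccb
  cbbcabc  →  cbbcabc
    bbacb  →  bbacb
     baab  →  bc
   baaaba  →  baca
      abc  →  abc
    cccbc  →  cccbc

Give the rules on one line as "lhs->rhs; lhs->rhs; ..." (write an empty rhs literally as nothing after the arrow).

aab->c; aba->; bbb->cb; caa->

  | caa => ε
  | cacbbbc => caccbc
  | aba => ε
  | caab => b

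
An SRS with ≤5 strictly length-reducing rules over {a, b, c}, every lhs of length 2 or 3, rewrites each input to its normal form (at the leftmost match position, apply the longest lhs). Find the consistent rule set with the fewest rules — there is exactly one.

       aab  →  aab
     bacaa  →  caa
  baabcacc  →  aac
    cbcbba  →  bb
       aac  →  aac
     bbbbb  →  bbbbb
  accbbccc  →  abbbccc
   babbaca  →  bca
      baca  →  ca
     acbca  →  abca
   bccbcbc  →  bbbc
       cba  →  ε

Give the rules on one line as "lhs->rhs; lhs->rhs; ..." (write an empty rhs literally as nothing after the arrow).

  | aab
  | bacaa => caa
  | baabcacc => abcacc => abaac => aac
  | cbcbba => bcbba => bbba => bb

acc->ab; ba->; cac->aa; cb->b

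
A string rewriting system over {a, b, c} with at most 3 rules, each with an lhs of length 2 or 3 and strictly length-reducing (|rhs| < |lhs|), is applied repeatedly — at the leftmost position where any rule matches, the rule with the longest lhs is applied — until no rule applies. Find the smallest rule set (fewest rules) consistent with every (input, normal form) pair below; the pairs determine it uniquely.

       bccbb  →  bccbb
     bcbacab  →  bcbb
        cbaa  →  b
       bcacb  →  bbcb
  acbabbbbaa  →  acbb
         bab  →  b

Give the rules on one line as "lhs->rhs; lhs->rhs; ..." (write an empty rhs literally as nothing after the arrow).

ba->; ca->b

  | bccbb
  | bcbacab => bccab => bcbb
  | cbaa => ca => b
  | bcacb => bbcb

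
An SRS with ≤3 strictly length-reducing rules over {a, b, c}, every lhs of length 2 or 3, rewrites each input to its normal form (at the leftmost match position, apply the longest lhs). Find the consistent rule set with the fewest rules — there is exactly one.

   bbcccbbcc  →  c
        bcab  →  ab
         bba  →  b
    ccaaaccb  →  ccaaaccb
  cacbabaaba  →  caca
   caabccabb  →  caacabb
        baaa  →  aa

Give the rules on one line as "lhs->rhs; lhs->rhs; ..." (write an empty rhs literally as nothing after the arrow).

ba->; bc->

  | bbcccbbcc => bccbbcc => cbbcc => cbc => c
  | bcab => ab
  | bba => b
  | ccaaaccb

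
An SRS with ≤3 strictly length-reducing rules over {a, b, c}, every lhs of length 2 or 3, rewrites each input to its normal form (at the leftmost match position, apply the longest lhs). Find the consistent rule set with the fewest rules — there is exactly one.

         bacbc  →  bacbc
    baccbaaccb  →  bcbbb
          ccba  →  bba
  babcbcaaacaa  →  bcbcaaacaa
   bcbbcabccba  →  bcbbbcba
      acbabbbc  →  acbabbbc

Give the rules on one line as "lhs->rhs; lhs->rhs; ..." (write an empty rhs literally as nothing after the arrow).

  | bacbc
  | baccbaaccb => babbaaccb => babcbccb => bcbccb => bcbbb
  | ccba => bba
  | babcbcaaacaa => bcbcaaacaa

abc->c; baa->cb; cc->b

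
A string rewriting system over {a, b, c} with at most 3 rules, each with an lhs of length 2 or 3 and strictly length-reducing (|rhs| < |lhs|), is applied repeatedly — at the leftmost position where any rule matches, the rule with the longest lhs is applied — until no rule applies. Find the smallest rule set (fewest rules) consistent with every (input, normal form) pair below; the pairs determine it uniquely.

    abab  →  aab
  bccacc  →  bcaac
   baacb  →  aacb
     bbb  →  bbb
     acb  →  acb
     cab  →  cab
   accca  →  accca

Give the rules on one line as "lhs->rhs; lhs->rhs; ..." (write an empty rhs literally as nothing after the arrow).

ba->a; cac->aa

  | abab => aab
  | bccacc => bcaac
  | baacb => aacb
  | bbb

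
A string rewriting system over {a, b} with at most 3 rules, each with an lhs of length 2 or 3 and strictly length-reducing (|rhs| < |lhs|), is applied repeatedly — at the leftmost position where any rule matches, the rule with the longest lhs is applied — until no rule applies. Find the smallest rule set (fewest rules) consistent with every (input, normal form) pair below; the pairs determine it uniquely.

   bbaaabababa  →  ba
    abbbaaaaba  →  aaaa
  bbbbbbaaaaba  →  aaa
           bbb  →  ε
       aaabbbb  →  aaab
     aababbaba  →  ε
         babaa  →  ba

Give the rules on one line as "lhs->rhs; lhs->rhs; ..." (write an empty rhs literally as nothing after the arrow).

  | bbaaabababa => aabababa => ababa => ba
  | abbbaaaaba => aaaaaba => aaaa
  | bbbbbbaaaaba => bbbaaaaba => aaaaba => aaa
  | bbb => ε

aba->; bba->; bbb->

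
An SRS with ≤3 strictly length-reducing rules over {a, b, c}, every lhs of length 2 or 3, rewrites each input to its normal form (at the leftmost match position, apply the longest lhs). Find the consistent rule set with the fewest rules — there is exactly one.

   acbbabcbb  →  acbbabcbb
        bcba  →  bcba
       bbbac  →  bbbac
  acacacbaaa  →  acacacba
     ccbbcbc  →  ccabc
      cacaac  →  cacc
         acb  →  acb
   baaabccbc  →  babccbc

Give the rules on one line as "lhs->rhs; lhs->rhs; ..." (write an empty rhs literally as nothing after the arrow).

aa->; bbc->a

  | acbbabcbb
  | bcba
  | bbbac
  | acacacbaaa => acacacba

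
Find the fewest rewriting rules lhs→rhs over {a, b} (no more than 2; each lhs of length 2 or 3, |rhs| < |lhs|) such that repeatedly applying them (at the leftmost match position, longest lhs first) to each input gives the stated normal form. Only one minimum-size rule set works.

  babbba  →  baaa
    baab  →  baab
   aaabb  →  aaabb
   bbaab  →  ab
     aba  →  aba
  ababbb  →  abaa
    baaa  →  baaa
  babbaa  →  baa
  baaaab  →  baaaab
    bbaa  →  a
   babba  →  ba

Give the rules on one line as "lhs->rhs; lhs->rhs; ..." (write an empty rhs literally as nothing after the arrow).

bba->; bbb->a

  | babbba => baaa
  | baab
  | aaabb
  | bbaab => ab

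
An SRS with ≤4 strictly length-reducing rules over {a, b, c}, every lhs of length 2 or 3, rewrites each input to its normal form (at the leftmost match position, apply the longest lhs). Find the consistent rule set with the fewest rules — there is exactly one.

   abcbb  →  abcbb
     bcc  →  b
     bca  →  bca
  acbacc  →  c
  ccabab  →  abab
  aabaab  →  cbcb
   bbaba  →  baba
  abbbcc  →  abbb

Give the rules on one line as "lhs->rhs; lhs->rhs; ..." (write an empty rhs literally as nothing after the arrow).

  | abcbb
  | bcc => b
  | bca
  | acbacc => aacc => ccc => c

aa->c; acb->a; bba->ba; cc->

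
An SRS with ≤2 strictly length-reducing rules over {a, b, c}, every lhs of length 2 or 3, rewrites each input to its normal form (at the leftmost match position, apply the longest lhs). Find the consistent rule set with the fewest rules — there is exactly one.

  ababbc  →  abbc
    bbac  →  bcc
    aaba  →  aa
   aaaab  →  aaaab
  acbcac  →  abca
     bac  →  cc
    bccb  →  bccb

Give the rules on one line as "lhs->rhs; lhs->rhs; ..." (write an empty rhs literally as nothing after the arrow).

  | ababbc => acbbc => abbc
  | bbac => bcc
  | aaba => aac => aa
  | aaaab

ac->a; ba->c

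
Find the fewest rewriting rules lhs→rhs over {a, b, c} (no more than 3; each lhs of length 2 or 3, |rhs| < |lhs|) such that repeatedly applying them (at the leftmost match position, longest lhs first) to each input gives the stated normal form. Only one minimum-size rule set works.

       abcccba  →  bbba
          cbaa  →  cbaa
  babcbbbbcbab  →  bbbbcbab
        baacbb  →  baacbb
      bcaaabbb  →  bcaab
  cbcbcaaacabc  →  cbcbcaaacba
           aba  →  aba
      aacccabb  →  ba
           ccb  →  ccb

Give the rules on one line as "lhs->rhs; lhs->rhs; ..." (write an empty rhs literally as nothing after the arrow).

abb->; abc->ba; acc->b

  | abcccba => baccba => bbba
  | cbaa
  | babcbbbbcbab => bbabbbbcbab => bbbbcbab
  | baacbb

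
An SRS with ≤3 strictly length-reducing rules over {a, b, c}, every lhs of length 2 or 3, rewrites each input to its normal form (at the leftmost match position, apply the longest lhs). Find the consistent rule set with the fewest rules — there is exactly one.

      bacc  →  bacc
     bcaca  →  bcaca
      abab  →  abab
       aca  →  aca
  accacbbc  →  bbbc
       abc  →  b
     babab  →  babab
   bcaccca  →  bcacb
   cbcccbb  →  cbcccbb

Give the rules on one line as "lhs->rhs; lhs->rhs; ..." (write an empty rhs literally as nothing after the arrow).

  | bacc
  | bcaca
  | abab
  | aca

abc->b; cca->b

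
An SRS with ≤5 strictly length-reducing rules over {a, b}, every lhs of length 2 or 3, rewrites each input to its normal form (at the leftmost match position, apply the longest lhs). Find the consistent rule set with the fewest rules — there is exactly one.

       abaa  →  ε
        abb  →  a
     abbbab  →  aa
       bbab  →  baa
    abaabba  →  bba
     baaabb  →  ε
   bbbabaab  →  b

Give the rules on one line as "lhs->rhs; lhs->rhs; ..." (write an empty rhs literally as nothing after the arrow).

  | abaa => aaa => ε
  | abb => ab => a
  | abbbab => abbab => abab => aab => aa
  | bbab => baa

aaa->; ab->a; bab->aa; bbb->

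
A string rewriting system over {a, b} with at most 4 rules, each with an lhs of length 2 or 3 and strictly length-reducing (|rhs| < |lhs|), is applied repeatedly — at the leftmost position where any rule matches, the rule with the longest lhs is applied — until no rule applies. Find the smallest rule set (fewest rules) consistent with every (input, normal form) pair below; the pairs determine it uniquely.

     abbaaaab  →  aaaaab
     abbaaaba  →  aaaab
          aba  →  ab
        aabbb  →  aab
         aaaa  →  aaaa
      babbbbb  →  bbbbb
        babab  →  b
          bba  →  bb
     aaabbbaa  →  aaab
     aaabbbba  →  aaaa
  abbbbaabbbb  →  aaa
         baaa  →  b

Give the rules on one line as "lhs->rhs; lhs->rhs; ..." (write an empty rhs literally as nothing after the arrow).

  | abbaaaab => aaaaab
  | abbaaaba => aaaaba => aaaab
  | aba => ab
  | aabbb => aab

abb->a; ba->b; bab->b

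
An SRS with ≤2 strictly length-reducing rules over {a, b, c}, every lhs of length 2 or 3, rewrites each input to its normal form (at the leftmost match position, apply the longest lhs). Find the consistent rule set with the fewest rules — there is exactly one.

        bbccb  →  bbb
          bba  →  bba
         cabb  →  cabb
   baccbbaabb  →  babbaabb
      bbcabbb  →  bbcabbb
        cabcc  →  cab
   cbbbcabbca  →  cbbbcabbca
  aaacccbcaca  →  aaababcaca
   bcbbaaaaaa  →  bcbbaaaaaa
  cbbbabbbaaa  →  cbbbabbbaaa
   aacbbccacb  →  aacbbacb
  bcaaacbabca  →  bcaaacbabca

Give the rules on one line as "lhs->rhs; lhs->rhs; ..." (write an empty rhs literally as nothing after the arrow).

cc->; ccc->ba

  | bbccb => bbb
  | bba
  | cabb
  | baccbbaabb => babbaabb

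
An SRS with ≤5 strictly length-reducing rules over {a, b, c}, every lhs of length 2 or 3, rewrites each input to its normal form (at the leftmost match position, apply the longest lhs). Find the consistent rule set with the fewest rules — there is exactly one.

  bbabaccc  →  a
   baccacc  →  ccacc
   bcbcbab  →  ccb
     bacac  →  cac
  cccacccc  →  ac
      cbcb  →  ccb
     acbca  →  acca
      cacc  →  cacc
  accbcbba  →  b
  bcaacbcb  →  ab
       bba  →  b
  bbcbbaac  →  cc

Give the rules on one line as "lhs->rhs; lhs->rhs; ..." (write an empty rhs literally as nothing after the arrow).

  | bbabaccc => bbaccc => bccc => ccc => a
  | baccacc => ccacc
  | bcbcbab => cbcbab => ccbab => ccb
  | bacac => cac

aa->; ba->; bc->c; ccc->a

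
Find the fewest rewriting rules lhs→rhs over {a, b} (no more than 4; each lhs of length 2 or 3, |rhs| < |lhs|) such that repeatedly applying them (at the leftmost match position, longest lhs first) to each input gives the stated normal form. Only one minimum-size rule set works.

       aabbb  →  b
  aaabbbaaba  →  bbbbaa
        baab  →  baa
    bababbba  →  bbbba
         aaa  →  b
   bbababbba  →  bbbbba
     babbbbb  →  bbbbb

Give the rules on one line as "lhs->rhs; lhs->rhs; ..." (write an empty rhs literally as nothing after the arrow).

aaa->b; ab->a; aba->ab; abb->b

  | aabbb => abb => b
  | aaabbbaaba => bbbbaaba => bbbbaab => bbbbaa
  | baab => baa
  | bababbba => babbbba => bbbba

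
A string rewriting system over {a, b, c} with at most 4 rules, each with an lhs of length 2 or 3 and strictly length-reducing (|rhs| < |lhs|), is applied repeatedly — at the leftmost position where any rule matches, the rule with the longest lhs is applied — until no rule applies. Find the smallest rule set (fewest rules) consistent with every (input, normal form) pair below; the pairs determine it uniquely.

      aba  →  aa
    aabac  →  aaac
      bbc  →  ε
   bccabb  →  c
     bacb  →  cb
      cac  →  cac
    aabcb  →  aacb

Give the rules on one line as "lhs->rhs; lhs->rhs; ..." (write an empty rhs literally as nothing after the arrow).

  | aba => aa
  | aabac => aaac
  | bbc => cc => ε
  | bccabb => babb => bb => c

ab->a; ba->; bb->c; cc->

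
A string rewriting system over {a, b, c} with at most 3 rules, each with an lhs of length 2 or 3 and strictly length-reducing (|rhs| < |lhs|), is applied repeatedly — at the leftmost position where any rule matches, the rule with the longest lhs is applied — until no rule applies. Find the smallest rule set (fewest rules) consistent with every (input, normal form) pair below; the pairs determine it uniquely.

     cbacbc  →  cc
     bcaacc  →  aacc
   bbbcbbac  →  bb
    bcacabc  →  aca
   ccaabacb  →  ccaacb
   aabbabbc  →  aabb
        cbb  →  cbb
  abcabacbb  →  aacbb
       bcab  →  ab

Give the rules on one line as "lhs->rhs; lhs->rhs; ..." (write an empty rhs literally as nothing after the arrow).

ba->; bc->

  | cbacbc => ccbc => cc
  | bcaacc => aacc
  | bbbcbbac => bbbbac => bbbc => bb
  | bcacabc => acabc => aca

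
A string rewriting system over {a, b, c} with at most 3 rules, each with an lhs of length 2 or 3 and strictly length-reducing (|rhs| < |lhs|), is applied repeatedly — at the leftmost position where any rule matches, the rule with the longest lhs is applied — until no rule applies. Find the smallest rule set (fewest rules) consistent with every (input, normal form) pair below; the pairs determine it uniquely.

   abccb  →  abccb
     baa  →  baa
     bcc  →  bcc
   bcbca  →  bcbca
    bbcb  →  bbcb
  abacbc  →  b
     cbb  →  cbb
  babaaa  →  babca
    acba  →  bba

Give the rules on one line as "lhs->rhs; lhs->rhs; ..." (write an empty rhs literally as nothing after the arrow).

aaa->ca; ac->b; bbb->

  | abccb
  | baa
  | bcc
  | bcbca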